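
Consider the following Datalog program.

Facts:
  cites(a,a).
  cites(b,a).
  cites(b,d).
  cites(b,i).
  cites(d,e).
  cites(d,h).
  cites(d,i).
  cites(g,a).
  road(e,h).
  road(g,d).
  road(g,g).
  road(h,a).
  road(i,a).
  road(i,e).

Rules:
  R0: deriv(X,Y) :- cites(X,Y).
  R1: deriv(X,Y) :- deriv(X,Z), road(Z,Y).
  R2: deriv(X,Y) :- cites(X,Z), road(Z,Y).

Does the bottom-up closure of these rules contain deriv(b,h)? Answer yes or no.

round 1: derive deriv(a,a) via R0 from cites(a,a)
round 1: derive deriv(b,a) via R0 from cites(b,a)
round 1: derive deriv(b,d) via R0 from cites(b,d)
round 1: derive deriv(b,i) via R0 from cites(b,i)
round 1: derive deriv(d,e) via R0 from cites(d,e)
round 1: derive deriv(d,h) via R0 from cites(d,h)
round 1: derive deriv(d,i) via R0 from cites(d,i)
round 1: derive deriv(g,a) via R0 from cites(g,a)
round 1: derive deriv(b,e) via R2 from cites(b,i), road(i,e)
round 1: derive deriv(d,a) via R2 from cites(d,h), road(h,a)
round 2: derive deriv(b,h) via R1 from deriv(b,e), road(e,h)

yes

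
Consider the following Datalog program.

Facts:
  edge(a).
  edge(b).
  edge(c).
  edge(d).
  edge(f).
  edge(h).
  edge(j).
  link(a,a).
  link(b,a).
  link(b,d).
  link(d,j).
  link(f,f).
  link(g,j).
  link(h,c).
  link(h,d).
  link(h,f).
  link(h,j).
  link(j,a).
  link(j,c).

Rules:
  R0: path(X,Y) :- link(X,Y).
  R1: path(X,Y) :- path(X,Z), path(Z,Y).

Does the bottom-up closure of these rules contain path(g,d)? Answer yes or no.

round 1: derive path(a,a) via R0 from link(a,a)
round 1: derive path(b,a) via R0 from link(b,a)
round 1: derive path(b,d) via R0 from link(b,d)
round 1: derive path(d,j) via R0 from link(d,j)
round 1: derive path(f,f) via R0 from link(f,f)
round 1: derive path(g,j) via R0 from link(g,j)
round 1: derive path(h,c) via R0 from link(h,c)
round 1: derive path(h,d) via R0 from link(h,d)
round 1: derive path(h,f) via R0 from link(h,f)
round 1: derive path(h,j) via R0 from link(h,j)
round 1: derive path(j,a) via R0 from link(j,a)
round 1: derive path(j,c) via R0 from link(j,c)
round 2: derive path(b,j) via R1 from path(b,d), path(d,j)
round 2: derive path(d,a) via R1 from path(d,j), path(j,a)
round 2: derive path(d,c) via R1 from path(d,j), path(j,c)
round 2: derive path(g,a) via R1 from path(g,j), path(j,a)
round 2: derive path(g,c) via R1 from path(g,j), path(j,c)
round 2: derive path(h,a) via R1 from path(h,j), path(j,a)
round 3: derive path(b,c) via R1 from path(b,d), path(d,c)

no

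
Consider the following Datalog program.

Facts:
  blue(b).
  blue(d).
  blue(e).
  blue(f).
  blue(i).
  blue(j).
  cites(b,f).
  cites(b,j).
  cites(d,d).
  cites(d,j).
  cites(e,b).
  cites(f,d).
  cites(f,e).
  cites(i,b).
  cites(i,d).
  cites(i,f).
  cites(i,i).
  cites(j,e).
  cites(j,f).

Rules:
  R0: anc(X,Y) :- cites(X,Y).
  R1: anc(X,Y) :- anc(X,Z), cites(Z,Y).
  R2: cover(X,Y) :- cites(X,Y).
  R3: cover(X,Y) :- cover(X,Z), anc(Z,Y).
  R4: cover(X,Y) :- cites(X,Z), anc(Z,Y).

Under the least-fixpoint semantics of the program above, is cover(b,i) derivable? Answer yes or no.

round 1: derive anc(b,f) via R0 from cites(b,f)
round 1: derive anc(b,j) via R0 from cites(b,j)
round 1: derive anc(d,d) via R0 from cites(d,d)
round 1: derive anc(d,j) via R0 from cites(d,j)
round 1: derive anc(e,b) via R0 from cites(e,b)
round 1: derive anc(f,d) via R0 from cites(f,d)
round 1: derive anc(f,e) via R0 from cites(f,e)
round 1: derive anc(i,b) via R0 from cites(i,b)
round 1: derive anc(i,d) via R0 from cites(i,d)
round 1: derive anc(i,f) via R0 from cites(i,f)
round 1: derive anc(i,i) via R0 from cites(i,i)
round 1: derive anc(j,e) via R0 from cites(j,e)
round 1: derive anc(j,f) via R0 from cites(j,f)
round 1: derive cover(b,f) via R2 from cites(b,f)
round 1: derive cover(b,j) via R2 from cites(b,j)
round 1: derive cover(d,d) via R2 from cites(d,d)
round 1: derive cover(d,j) via R2 from cites(d,j)
round 1: derive cover(e,b) via R2 from cites(e,b)
round 1: derive cover(f,d) via R2 from cites(f,d)
round 1: derive cover(f,e) via R2 from cites(f,e)
round 1: derive cover(i,b) via R2 from cites(i,b)
round 1: derive cover(i,d) via R2 from cites(i,d)
round 1: derive cover(i,f) via R2 from cites(i,f)
round 1: derive cover(i,i) via R2 from cites(i,i)
round 1: derive cover(j,e) via R2 from cites(j,e)
round 1: derive cover(j,f) via R2 from cites(j,f)
round 2: derive anc(b,d) via R1 from anc(b,f), cites(f,d)
round 2: derive anc(b,e) via R1 from anc(b,f), cites(f,e)
round 2: derive anc(d,e) via R1 from anc(d,j), cites(j,e)
round 2: derive anc(d,f) via R1 from anc(d,j), cites(j,f)
round 2: derive anc(e,f) via R1 from anc(e,b), cites(b,f)
round 2: derive anc(e,j) via R1 from anc(e,b), cites(b,j)
round 2: derive anc(f,b) via R1 from anc(f,e), cites(e,b)
round 2: derive anc(f,j) via R1 from anc(f,d), cites(d,j)
round 2: derive anc(i,e) via R1 from anc(i,f), cites(f,e)
round 2: derive anc(i,j) via R1 from anc(i,b), cites(b,j)
round 2: derive anc(j,b) via R1 from anc(j,e), cites(e,b)
round 2: derive anc(j,d) via R1 from anc(j,f), cites(f,d)
round 2: derive cover(b,d) via R3 from cover(b,f), anc(f,d)
round 2: derive cover(b,e) via R3 from cover(b,f), anc(f,e)
round 2: derive cover(d,e) via R3 from cover(d,j), anc(j,e)
round 2: derive cover(d,f) via R3 from cover(d,j), anc(j,f)
round 2: derive cover(e,f) via R3 from cover(e,b), anc(b,f)
round 2: derive cover(e,j) via R3 from cover(e,b), anc(b,j)
round 2: derive cover(f,b) via R3 from cover(f,e), anc(e,b)
round 2: derive cover(f,j) via R3 from cover(f,d), anc(d,j)
round 2: derive cover(i,e) via R3 from cover(i,f), anc(f,e)
round 2: derive cover(i,j) via R3 from cover(i,b), anc(b,j)
round 2: derive cover(j,b) via R3 from cover(j,e), anc(e,b)
round 2: derive cover(j,d) via R3 from cover(j,f), anc(f,d)
round 3: derive anc(b,b) via R1 from anc(b,e), cites(e,b)
round 3: derive anc(d,b) via R1 from anc(d,e), cites(e,b)
round 3: derive anc(e,d) via R1 from anc(e,f), cites(f,d)
round 3: derive anc(e,e) via R1 from anc(e,f), cites(f,e)
round 3: derive anc(f,f) via R1 from anc(f,b), cites(b,f)
round 3: derive anc(j,j) via R1 from anc(j,b), cites(b,j)
round 3: derive cover(b,b) via R3 from cover(b,e), anc(e,b)
round 3: derive cover(d,b) via R3 from cover(d,e), anc(e,b)
round 3: derive cover(e,d) via R3 from cover(e,b), anc(b,d)
round 3: derive cover(e,e) via R3 from cover(e,b), anc(b,e)
round 3: derive cover(f,f) via R3 from cover(f,b), anc(b,f)
round 3: derive cover(j,j) via R3 from cover(j,b), anc(b,j)

no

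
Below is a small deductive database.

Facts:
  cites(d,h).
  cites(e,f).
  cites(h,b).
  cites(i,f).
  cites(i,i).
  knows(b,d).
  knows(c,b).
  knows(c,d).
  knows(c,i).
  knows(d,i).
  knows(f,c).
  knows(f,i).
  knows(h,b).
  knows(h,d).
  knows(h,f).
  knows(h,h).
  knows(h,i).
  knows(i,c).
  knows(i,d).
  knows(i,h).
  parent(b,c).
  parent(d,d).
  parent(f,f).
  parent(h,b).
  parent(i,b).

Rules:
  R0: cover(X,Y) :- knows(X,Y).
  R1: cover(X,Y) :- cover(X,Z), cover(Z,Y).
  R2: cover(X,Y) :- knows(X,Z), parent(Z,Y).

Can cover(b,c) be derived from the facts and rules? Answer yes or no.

yes

round 1: derive cover(b,d) via R0 from knows(b,d)
round 1: derive cover(c,b) via R0 from knows(c,b)
round 1: derive cover(c,d) via R0 from knows(c,d)
round 1: derive cover(c,i) via R0 from knows(c,i)
round 1: derive cover(d,i) via R0 from knows(d,i)
round 1: derive cover(f,c) via R0 from knows(f,c)
round 1: derive cover(f,i) via R0 from knows(f,i)
round 1: derive cover(h,b) via R0 from knows(h,b)
round 1: derive cover(h,d) via R0 from knows(h,d)
round 1: derive cover(h,f) via R0 from knows(h,f)
round 1: derive cover(h,h) via R0 from knows(h,h)
round 1: derive cover(h,i) via R0 from knows(h,i)
round 1: derive cover(i,c) via R0 from knows(i,c)
round 1: derive cover(i,d) via R0 from knows(i,d)
round 1: derive cover(i,h) via R0 from knows(i,h)
round 1: derive cover(c,c) via R2 from knows(c,b), parent(b,c)
round 1: derive cover(d,b) via R2 from knows(d,i), parent(i,b)
round 1: derive cover(f,b) via R2 from knows(f,i), parent(i,b)
round 1: derive cover(h,c) via R2 from knows(h,b), parent(b,c)
round 1: derive cover(i,b) via R2 from knows(i,h), parent(h,b)
round 2: derive cover(b,b) via R1 from cover(b,d), cover(d,b)
round 2: derive cover(b,i) via R1 from cover(b,d), cover(d,i)
round 2: derive cover(c,h) via R1 from cover(c,i), cover(i,h)
round 2: derive cover(d,c) via R1 from cover(d,i), cover(i,c)
round 2: derive cover(d,d) via R1 from cover(d,b), cover(b,d)
round 2: derive cover(d,h) via R1 from cover(d,i), cover(i,h)
round 2: derive cover(f,d) via R1 from cover(f,b), cover(b,d)
round 2: derive cover(f,h) via R1 from cover(f,i), cover(i,h)
round 2: derive cover(i,f) via R1 from cover(i,h), cover(h,f)
round 2: derive cover(i,i) via R1 from cover(i,c), cover(c,i)
round 3: derive cover(b,c) via R1 from cover(b,d), cover(d,c)
round 3: derive cover(b,f) via R1 from cover(b,i), cover(i,f)
round 3: derive cover(b,h) via R1 from cover(b,d), cover(d,h)
round 3: derive cover(c,f) via R1 from cover(c,h), cover(h,f)
round 3: derive cover(d,f) via R1 from cover(d,h), cover(h,f)
round 3: derive cover(f,f) via R1 from cover(f,h), cover(h,f)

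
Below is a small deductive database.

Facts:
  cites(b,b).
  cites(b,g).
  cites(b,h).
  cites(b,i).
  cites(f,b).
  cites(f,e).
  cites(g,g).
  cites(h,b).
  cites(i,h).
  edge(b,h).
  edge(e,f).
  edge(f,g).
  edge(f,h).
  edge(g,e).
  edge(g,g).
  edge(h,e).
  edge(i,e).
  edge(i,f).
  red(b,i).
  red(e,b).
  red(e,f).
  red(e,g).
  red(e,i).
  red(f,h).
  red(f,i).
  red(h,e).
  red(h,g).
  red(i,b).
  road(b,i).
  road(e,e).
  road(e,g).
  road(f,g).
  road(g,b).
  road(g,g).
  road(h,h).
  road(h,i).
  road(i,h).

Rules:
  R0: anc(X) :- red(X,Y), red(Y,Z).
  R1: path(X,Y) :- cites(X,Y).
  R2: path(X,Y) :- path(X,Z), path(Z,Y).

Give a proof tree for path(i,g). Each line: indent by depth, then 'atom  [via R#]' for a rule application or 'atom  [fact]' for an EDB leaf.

round 1: derive path(b,b) via R1 from cites(b,b)
round 1: derive path(b,g) via R1 from cites(b,g)
round 1: derive path(b,h) via R1 from cites(b,h)
round 1: derive path(b,i) via R1 from cites(b,i)
round 1: derive path(f,b) via R1 from cites(f,b)
round 1: derive path(f,e) via R1 from cites(f,e)
round 1: derive path(g,g) via R1 from cites(g,g)
round 1: derive path(h,b) via R1 from cites(h,b)
round 1: derive path(i,h) via R1 from cites(i,h)
round 2: derive path(f,g) via R2 from path(f,b), path(b,g)
round 2: derive path(f,h) via R2 from path(f,b), path(b,h)
round 2: derive path(f,i) via R2 from path(f,b), path(b,i)
round 2: derive path(h,g) via R2 from path(h,b), path(b,g)
round 2: derive path(h,h) via R2 from path(h,b), path(b,h)
round 2: derive path(h,i) via R2 from path(h,b), path(b,i)
round 2: derive path(i,b) via R2 from path(i,h), path(h,b)
round 3: derive path(i,g) via R2 from path(i,b), path(b,g)
round 3: derive path(i,i) via R2 from path(i,b), path(b,i)

path(i,g)  [via R2]
  path(i,b)  [via R2]
    path(i,h)  [via R1]
      cites(i,h)  [fact]
    path(h,b)  [via R1]
      cites(h,b)  [fact]
  path(b,g)  [via R1]
    cites(b,g)  [fact]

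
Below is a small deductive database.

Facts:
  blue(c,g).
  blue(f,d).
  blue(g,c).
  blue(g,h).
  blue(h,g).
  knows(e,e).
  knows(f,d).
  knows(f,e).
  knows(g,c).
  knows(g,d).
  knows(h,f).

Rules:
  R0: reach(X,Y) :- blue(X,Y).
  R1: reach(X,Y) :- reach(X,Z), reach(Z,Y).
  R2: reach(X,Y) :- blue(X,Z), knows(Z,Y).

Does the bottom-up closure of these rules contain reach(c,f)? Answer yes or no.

yes

round 1: derive reach(c,g) via R0 from blue(c,g)
round 1: derive reach(f,d) via R0 from blue(f,d)
round 1: derive reach(g,c) via R0 from blue(g,c)
round 1: derive reach(g,h) via R0 from blue(g,h)
round 1: derive reach(h,g) via R0 from blue(h,g)
round 1: derive reach(c,c) via R2 from blue(c,g), knows(g,c)
round 1: derive reach(c,d) via R2 from blue(c,g), knows(g,d)
round 1: derive reach(g,f) via R2 from blue(g,h), knows(h,f)
round 1: derive reach(h,c) via R2 from blue(h,g), knows(g,c)
round 1: derive reach(h,d) via R2 from blue(h,g), knows(g,d)
round 2: derive reach(c,f) via R1 from reach(c,g), reach(g,f)
round 2: derive reach(c,h) via R1 from reach(c,g), reach(g,h)
round 2: derive reach(g,d) via R1 from reach(g,c), reach(c,d)
round 2: derive reach(g,g) via R1 from reach(g,c), reach(c,g)
round 2: derive reach(h,f) via R1 from reach(h,g), reach(g,f)
round 2: derive reach(h,h) via R1 from reach(h,g), reach(g,h)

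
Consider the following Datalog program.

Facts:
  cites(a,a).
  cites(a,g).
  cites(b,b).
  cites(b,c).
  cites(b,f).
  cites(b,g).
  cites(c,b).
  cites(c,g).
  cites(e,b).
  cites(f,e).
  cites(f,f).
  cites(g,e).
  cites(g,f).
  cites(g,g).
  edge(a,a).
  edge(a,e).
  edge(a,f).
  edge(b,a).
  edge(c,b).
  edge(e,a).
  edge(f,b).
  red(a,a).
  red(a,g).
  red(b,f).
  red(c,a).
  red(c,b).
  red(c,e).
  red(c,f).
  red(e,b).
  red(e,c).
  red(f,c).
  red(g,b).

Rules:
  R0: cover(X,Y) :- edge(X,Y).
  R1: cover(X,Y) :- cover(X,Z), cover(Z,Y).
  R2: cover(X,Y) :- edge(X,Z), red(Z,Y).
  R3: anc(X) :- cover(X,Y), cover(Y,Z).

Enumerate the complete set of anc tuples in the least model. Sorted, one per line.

round 1: derive cover(a,a) via R0 from edge(a,a)
round 1: derive cover(a,e) via R0 from edge(a,e)
round 1: derive cover(a,f) via R0 from edge(a,f)
round 1: derive cover(b,a) via R0 from edge(b,a)
round 1: derive cover(c,b) via R0 from edge(c,b)
round 1: derive cover(e,a) via R0 from edge(e,a)
round 1: derive cover(f,b) via R0 from edge(f,b)
round 1: derive cover(a,b) via R2 from edge(a,e), red(e,b)
round 1: derive cover(a,c) via R2 from edge(a,e), red(e,c)
round 1: derive cover(a,g) via R2 from edge(a,a), red(a,g)
round 1: derive cover(b,g) via R2 from edge(b,a), red(a,g)
round 1: derive cover(c,f) via R2 from edge(c,b), red(b,f)
round 1: derive cover(e,g) via R2 from edge(e,a), red(a,g)
round 1: derive cover(f,f) via R2 from edge(f,b), red(b,f)
round 2: derive cover(b,b) via R1 from cover(b,a), cover(a,b)
round 2: derive cover(b,c) via R1 from cover(b,a), cover(a,c)
round 2: derive cover(b,e) via R1 from cover(b,a), cover(a,e)
round 2: derive cover(b,f) via R1 from cover(b,a), cover(a,f)
round 2: derive cover(c,a) via R1 from cover(c,b), cover(b,a)
round 2: derive cover(c,g) via R1 from cover(c,b), cover(b,g)
round 2: derive cover(e,b) via R1 from cover(e,a), cover(a,b)
round 2: derive cover(e,c) via R1 from cover(e,a), cover(a,c)
round 2: derive cover(e,e) via R1 from cover(e,a), cover(a,e)
round 2: derive cover(e,f) via R1 from cover(e,a), cover(a,f)
round 2: derive cover(f,a) via R1 from cover(f,b), cover(b,a)
round 2: derive cover(f,g) via R1 from cover(f,b), cover(b,g)
round 2: derive anc(a) via R3 from cover(a,a), cover(a,a)
round 2: derive anc(b) via R3 from cover(b,a), cover(a,a)
round 2: derive anc(c) via R3 from cover(c,b), cover(b,a)
round 2: derive anc(e) via R3 from cover(e,a), cover(a,a)
round 2: derive anc(f) via R3 from cover(f,b), cover(b,a)
round 3: derive cover(c,c) via R1 from cover(c,a), cover(a,c)
round 3: derive cover(c,e) via R1 from cover(c,a), cover(a,e)
round 3: derive cover(f,c) via R1 from cover(f,a), cover(a,c)
round 3: derive cover(f,e) via R1 from cover(f,a), cover(a,e)

anc(a)
anc(b)
anc(c)
anc(e)
anc(f)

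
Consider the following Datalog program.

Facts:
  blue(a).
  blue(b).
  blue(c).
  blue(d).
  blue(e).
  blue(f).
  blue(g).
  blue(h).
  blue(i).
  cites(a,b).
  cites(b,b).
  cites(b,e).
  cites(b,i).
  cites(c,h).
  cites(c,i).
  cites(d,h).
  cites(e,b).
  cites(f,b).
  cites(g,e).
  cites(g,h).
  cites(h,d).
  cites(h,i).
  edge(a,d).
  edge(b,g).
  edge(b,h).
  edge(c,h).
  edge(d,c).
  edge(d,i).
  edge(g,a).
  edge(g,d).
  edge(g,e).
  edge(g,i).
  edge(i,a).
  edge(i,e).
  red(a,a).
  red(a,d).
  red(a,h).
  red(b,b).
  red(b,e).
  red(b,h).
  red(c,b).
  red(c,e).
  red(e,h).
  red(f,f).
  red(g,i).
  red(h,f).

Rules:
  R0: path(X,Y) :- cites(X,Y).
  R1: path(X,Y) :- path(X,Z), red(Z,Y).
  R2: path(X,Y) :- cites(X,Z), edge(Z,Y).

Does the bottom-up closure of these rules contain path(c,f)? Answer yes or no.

yes

round 1: derive path(a,b) via R0 from cites(a,b)
round 1: derive path(b,b) via R0 from cites(b,b)
round 1: derive path(b,e) via R0 from cites(b,e)
round 1: derive path(b,i) via R0 from cites(b,i)
round 1: derive path(c,h) via R0 from cites(c,h)
round 1: derive path(c,i) via R0 from cites(c,i)
round 1: derive path(d,h) via R0 from cites(d,h)
round 1: derive path(e,b) via R0 from cites(e,b)
round 1: derive path(f,b) via R0 from cites(f,b)
round 1: derive path(g,e) via R0 from cites(g,e)
round 1: derive path(g,h) via R0 from cites(g,h)
round 1: derive path(h,d) via R0 from cites(h,d)
round 1: derive path(h,i) via R0 from cites(h,i)
round 1: derive path(a,g) via R2 from cites(a,b), edge(b,g)
round 1: derive path(a,h) via R2 from cites(a,b), edge(b,h)
round 1: derive path(b,a) via R2 from cites(b,i), edge(i,a)
round 1: derive path(b,g) via R2 from cites(b,b), edge(b,g)
round 1: derive path(b,h) via R2 from cites(b,b), edge(b,h)
round 1: derive path(c,a) via R2 from cites(c,i), edge(i,a)
round 1: derive path(c,e) via R2 from cites(c,i), edge(i,e)
round 1: derive path(e,g) via R2 from cites(e,b), edge(b,g)
round 1: derive path(e,h) via R2 from cites(e,b), edge(b,h)
round 1: derive path(f,g) via R2 from cites(f,b), edge(b,g)
round 1: derive path(f,h) via R2 from cites(f,b), edge(b,h)
round 1: derive path(h,a) via R2 from cites(h,i), edge(i,a)
round 1: derive path(h,c) via R2 from cites(h,d), edge(d,c)
round 1: derive path(h,e) via R2 from cites(h,i), edge(i,e)
round 2: derive path(a,e) via R1 from path(a,b), red(b,e)
round 2: derive path(a,f) via R1 from path(a,h), red(h,f)
round 2: derive path(a,i) via R1 from path(a,g), red(g,i)
round 2: derive path(b,d) via R1 from path(b,a), red(a,d)
round 2: derive path(b,f) via R1 from path(b,h), red(h,f)
round 2: derive path(c,d) via R1 from path(c,a), red(a,d)
round 2: derive path(c,f) via R1 from path(c,h), red(h,f)
round 2: derive path(d,f) via R1 from path(d,h), red(h,f)
round 2: derive path(e,e) via R1 from path(e,b), red(b,e)
round 2: derive path(e,f) via R1 from path(e,h), red(h,f)
round 2: derive path(e,i) via R1 from path(e,g), red(g,i)
round 2: derive path(f,e) via R1 from path(f,b), red(b,e)
round 2: derive path(f,f) via R1 from path(f,h), red(h,f)
round 2: derive path(f,i) via R1 from path(f,g), red(g,i)
round 2: derive path(g,f) via R1 from path(g,h), red(h,f)
round 2: derive path(h,b) via R1 from path(h,c), red(c,b)
round 2: derive path(h,h) via R1 from path(h,a), red(a,h)
round 3: derive path(h,f) via R1 from path(h,h), red(h,f)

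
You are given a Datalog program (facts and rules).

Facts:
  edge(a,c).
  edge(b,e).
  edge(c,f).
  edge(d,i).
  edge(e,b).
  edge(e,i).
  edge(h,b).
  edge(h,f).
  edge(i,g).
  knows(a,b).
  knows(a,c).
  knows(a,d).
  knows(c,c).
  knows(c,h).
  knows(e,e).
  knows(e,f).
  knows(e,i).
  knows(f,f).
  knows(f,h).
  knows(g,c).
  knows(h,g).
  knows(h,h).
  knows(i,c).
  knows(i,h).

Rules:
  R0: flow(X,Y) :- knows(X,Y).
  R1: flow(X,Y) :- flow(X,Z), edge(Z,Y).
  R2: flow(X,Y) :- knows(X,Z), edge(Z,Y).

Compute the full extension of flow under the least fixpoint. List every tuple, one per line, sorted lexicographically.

flow(a,b)
flow(a,c)
flow(a,d)
flow(a,e)
flow(a,f)
flow(a,g)
flow(a,i)
flow(c,b)
flow(c,c)
flow(c,e)
flow(c,f)
flow(c,g)
flow(c,h)
flow(c,i)
flow(e,b)
flow(e,e)
flow(e,f)
flow(e,g)
flow(e,i)
flow(f,b)
flow(f,e)
flow(f,f)
flow(f,g)
flow(f,h)
flow(f,i)
flow(g,c)
flow(g,f)
flow(h,b)
flow(h,e)
flow(h,f)
flow(h,g)
flow(h,h)
flow(h,i)
flow(i,b)
flow(i,c)
flow(i,e)
flow(i,f)
flow(i,g)
flow(i,h)
flow(i,i)

round 1: derive flow(a,b) via R0 from knows(a,b)
round 1: derive flow(a,c) via R0 from knows(a,c)
round 1: derive flow(a,d) via R0 from knows(a,d)
round 1: derive flow(c,c) via R0 from knows(c,c)
round 1: derive flow(c,h) via R0 from knows(c,h)
round 1: derive flow(e,e) via R0 from knows(e,e)
round 1: derive flow(e,f) via R0 from knows(e,f)
round 1: derive flow(e,i) via R0 from knows(e,i)
round 1: derive flow(f,f) via R0 from knows(f,f)
round 1: derive flow(f,h) via R0 from knows(f,h)
round 1: derive flow(g,c) via R0 from knows(g,c)
round 1: derive flow(h,g) via R0 from knows(h,g)
round 1: derive flow(h,h) via R0 from knows(h,h)
round 1: derive flow(i,c) via R0 from knows(i,c)
round 1: derive flow(i,h) via R0 from knows(i,h)
round 1: derive flow(a,e) via R2 from knows(a,b), edge(b,e)
round 1: derive flow(a,f) via R2 from knows(a,c), edge(c,f)
round 1: derive flow(a,i) via R2 from knows(a,d), edge(d,i)
round 1: derive flow(c,b) via R2 from knows(c,h), edge(h,b)
round 1: derive flow(c,f) via R2 from knows(c,c), edge(c,f)
round 1: derive flow(e,b) via R2 from knows(e,e), edge(e,b)
round 1: derive flow(e,g) via R2 from knows(e,i), edge(i,g)
round 1: derive flow(f,b) via R2 from knows(f,h), edge(h,b)
round 1: derive flow(g,f) via R2 from knows(g,c), edge(c,f)
round 1: derive flow(h,b) via R2 from knows(h,h), edge(h,b)
round 1: derive flow(h,f) via R2 from knows(h,h), edge(h,f)
round 1: derive flow(i,b) via R2 from knows(i,h), edge(h,b)
round 1: derive flow(i,f) via R2 from knows(i,c), edge(c,f)
round 2: derive flow(a,g) via R1 from flow(a,i), edge(i,g)
round 2: derive flow(c,e) via R1 from flow(c,b), edge(b,e)
round 2: derive flow(f,e) via R1 from flow(f,b), edge(b,e)
round 2: derive flow(h,e) via R1 from flow(h,b), edge(b,e)
round 2: derive flow(i,e) via R1 from flow(i,b), edge(b,e)
round 3: derive flow(c,i) via R1 from flow(c,e), edge(e,i)
round 3: derive flow(f,i) via R1 from flow(f,e), edge(e,i)
round 3: derive flow(h,i) via R1 from flow(h,e), edge(e,i)
round 3: derive flow(i,i) via R1 from flow(i,e), edge(e,i)
round 4: derive flow(c,g) via R1 from flow(c,i), edge(i,g)
round 4: derive flow(f,g) via R1 from flow(f,i), edge(i,g)
round 4: derive flow(i,g) via R1 from flow(i,i), edge(i,g)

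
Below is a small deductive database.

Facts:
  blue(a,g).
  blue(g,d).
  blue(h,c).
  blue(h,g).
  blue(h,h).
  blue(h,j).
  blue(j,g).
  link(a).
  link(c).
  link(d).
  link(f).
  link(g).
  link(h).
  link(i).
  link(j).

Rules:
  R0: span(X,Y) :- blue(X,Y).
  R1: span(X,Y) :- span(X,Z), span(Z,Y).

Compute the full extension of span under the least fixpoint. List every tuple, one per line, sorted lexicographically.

span(a,d)
span(a,g)
span(g,d)
span(h,c)
span(h,d)
span(h,g)
span(h,h)
span(h,j)
span(j,d)
span(j,g)

round 1: derive span(a,g) via R0 from blue(a,g)
round 1: derive span(g,d) via R0 from blue(g,d)
round 1: derive span(h,c) via R0 from blue(h,c)
round 1: derive span(h,g) via R0 from blue(h,g)
round 1: derive span(h,h) via R0 from blue(h,h)
round 1: derive span(h,j) via R0 from blue(h,j)
round 1: derive span(j,g) via R0 from blue(j,g)
round 2: derive span(a,d) via R1 from span(a,g), span(g,d)
round 2: derive span(h,d) via R1 from span(h,g), span(g,d)
round 2: derive span(j,d) via R1 from span(j,g), span(g,d)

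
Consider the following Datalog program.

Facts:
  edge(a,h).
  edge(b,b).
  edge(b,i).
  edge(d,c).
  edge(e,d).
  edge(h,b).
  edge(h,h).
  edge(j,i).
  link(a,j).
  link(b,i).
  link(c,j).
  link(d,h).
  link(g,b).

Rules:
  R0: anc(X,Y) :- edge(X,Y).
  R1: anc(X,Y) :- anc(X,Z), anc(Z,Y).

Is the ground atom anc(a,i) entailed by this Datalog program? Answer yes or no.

round 1: derive anc(a,h) via R0 from edge(a,h)
round 1: derive anc(b,b) via R0 from edge(b,b)
round 1: derive anc(b,i) via R0 from edge(b,i)
round 1: derive anc(d,c) via R0 from edge(d,c)
round 1: derive anc(e,d) via R0 from edge(e,d)
round 1: derive anc(h,b) via R0 from edge(h,b)
round 1: derive anc(h,h) via R0 from edge(h,h)
round 1: derive anc(j,i) via R0 from edge(j,i)
round 2: derive anc(a,b) via R1 from anc(a,h), anc(h,b)
round 2: derive anc(e,c) via R1 from anc(e,d), anc(d,c)
round 2: derive anc(h,i) via R1 from anc(h,b), anc(b,i)
round 3: derive anc(a,i) via R1 from anc(a,b), anc(b,i)

yes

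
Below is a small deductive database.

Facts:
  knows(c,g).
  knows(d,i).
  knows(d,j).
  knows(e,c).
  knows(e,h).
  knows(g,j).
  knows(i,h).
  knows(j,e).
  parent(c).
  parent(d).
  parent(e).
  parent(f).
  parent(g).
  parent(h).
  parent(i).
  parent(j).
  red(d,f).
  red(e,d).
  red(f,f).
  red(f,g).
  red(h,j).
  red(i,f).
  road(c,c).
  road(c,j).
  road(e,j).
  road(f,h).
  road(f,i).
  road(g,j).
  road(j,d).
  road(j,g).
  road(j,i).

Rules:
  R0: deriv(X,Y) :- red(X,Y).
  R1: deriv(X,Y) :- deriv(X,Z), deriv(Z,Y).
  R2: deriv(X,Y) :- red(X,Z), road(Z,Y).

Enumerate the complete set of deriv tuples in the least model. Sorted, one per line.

round 1: derive deriv(d,f) via R0 from red(d,f)
round 1: derive deriv(e,d) via R0 from red(e,d)
round 1: derive deriv(f,f) via R0 from red(f,f)
round 1: derive deriv(f,g) via R0 from red(f,g)
round 1: derive deriv(h,j) via R0 from red(h,j)
round 1: derive deriv(i,f) via R0 from red(i,f)
round 1: derive deriv(d,h) via R2 from red(d,f), road(f,h)
round 1: derive deriv(d,i) via R2 from red(d,f), road(f,i)
round 1: derive deriv(f,h) via R2 from red(f,f), road(f,h)
round 1: derive deriv(f,i) via R2 from red(f,f), road(f,i)
round 1: derive deriv(f,j) via R2 from red(f,g), road(g,j)
round 1: derive deriv(h,d) via R2 from red(h,j), road(j,d)
round 1: derive deriv(h,g) via R2 from red(h,j), road(j,g)
round 1: derive deriv(h,i) via R2 from red(h,j), road(j,i)
round 1: derive deriv(i,h) via R2 from red(i,f), road(f,h)
round 1: derive deriv(i,i) via R2 from red(i,f), road(f,i)
round 2: derive deriv(d,d) via R1 from deriv(d,h), deriv(h,d)
round 2: derive deriv(d,g) via R1 from deriv(d,f), deriv(f,g)
round 2: derive deriv(d,j) via R1 from deriv(d,f), deriv(f,j)
round 2: derive deriv(e,f) via R1 from deriv(e,d), deriv(d,f)
round 2: derive deriv(e,h) via R1 from deriv(e,d), deriv(d,h)
round 2: derive deriv(e,i) via R1 from deriv(e,d), deriv(d,i)
round 2: derive deriv(f,d) via R1 from deriv(f,h), deriv(h,d)
round 2: derive deriv(h,f) via R1 from deriv(h,d), deriv(d,f)
round 2: derive deriv(h,h) via R1 from deriv(h,d), deriv(d,h)
round 2: derive deriv(i,d) via R1 from deriv(i,h), deriv(h,d)
round 2: derive deriv(i,g) via R1 from deriv(i,f), deriv(f,g)
round 2: derive deriv(i,j) via R1 from deriv(i,f), deriv(f,j)
round 3: derive deriv(e,g) via R1 from deriv(e,d), deriv(d,g)
round 3: derive deriv(e,j) via R1 from deriv(e,d), deriv(d,j)

deriv(d,d)
deriv(d,f)
deriv(d,g)
deriv(d,h)
deriv(d,i)
deriv(d,j)
deriv(e,d)
deriv(e,f)
deriv(e,g)
deriv(e,h)
deriv(e,i)
deriv(e,j)
deriv(f,d)
deriv(f,f)
deriv(f,g)
deriv(f,h)
deriv(f,i)
deriv(f,j)
deriv(h,d)
deriv(h,f)
deriv(h,g)
deriv(h,h)
deriv(h,i)
deriv(h,j)
deriv(i,d)
deriv(i,f)
deriv(i,g)
deriv(i,h)
deriv(i,i)
deriv(i,j)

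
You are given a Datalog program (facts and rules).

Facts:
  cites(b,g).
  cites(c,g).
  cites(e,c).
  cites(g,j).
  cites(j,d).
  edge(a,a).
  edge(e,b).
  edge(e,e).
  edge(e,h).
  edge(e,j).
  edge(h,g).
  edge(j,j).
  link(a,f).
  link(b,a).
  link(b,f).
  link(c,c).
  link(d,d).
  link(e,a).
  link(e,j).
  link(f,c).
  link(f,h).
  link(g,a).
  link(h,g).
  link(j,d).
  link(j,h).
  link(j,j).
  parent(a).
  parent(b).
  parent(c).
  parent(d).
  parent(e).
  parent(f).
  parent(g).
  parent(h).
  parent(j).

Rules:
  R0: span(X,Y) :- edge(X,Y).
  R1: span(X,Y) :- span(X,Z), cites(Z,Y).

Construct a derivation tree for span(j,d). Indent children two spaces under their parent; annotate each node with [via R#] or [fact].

round 1: derive span(a,a) via R0 from edge(a,a)
round 1: derive span(e,b) via R0 from edge(e,b)
round 1: derive span(e,e) via R0 from edge(e,e)
round 1: derive span(e,h) via R0 from edge(e,h)
round 1: derive span(e,j) via R0 from edge(e,j)
round 1: derive span(h,g) via R0 from edge(h,g)
round 1: derive span(j,j) via R0 from edge(j,j)
round 2: derive span(e,c) via R1 from span(e,e), cites(e,c)
round 2: derive span(e,d) via R1 from span(e,j), cites(j,d)
round 2: derive span(e,g) via R1 from span(e,b), cites(b,g)
round 2: derive span(h,j) via R1 from span(h,g), cites(g,j)
round 2: derive span(j,d) via R1 from span(j,j), cites(j,d)
round 3: derive span(h,d) via R1 from span(h,j), cites(j,d)

span(j,d)  [via R1]
  span(j,j)  [via R0]
    edge(j,j)  [fact]
  cites(j,d)  [fact]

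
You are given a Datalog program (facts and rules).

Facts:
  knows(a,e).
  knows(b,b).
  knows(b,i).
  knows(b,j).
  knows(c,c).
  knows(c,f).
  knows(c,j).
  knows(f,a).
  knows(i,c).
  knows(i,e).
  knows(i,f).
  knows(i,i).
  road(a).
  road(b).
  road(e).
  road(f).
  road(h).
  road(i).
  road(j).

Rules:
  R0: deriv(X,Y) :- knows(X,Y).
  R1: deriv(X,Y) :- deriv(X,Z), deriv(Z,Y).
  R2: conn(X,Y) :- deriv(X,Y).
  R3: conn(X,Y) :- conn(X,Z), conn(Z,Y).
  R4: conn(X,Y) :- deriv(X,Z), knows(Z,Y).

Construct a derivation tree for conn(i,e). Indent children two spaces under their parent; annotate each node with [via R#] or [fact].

round 1: derive deriv(a,e) via R0 from knows(a,e)
round 1: derive deriv(b,b) via R0 from knows(b,b)
round 1: derive deriv(b,i) via R0 from knows(b,i)
round 1: derive deriv(b,j) via R0 from knows(b,j)
round 1: derive deriv(c,c) via R0 from knows(c,c)
round 1: derive deriv(c,f) via R0 from knows(c,f)
round 1: derive deriv(c,j) via R0 from knows(c,j)
round 1: derive deriv(f,a) via R0 from knows(f,a)
round 1: derive deriv(i,c) via R0 from knows(i,c)
round 1: derive deriv(i,e) via R0 from knows(i,e)
round 1: derive deriv(i,f) via R0 from knows(i,f)
round 1: derive deriv(i,i) via R0 from knows(i,i)
round 2: derive deriv(b,c) via R1 from deriv(b,i), deriv(i,c)
round 2: derive deriv(b,e) via R1 from deriv(b,i), deriv(i,e)
round 2: derive deriv(b,f) via R1 from deriv(b,i), deriv(i,f)
round 2: derive deriv(c,a) via R1 from deriv(c,f), deriv(f,a)
round 2: derive deriv(f,e) via R1 from deriv(f,a), deriv(a,e)
round 2: derive deriv(i,a) via R1 from deriv(i,f), deriv(f,a)
round 2: derive deriv(i,j) via R1 from deriv(i,c), deriv(c,j)
round 2: derive conn(a,e) via R2 from deriv(a,e)
round 2: derive conn(b,b) via R2 from deriv(b,b)
round 2: derive conn(b,i) via R2 from deriv(b,i)
round 2: derive conn(b,j) via R2 from deriv(b,j)
round 2: derive conn(c,c) via R2 from deriv(c,c)
round 2: derive conn(c,f) via R2 from deriv(c,f)
round 2: derive conn(c,j) via R2 from deriv(c,j)
round 2: derive conn(f,a) via R2 from deriv(f,a)
round 2: derive conn(i,c) via R2 from deriv(i,c)
round 2: derive conn(i,e) via R2 from deriv(i,e)
round 2: derive conn(i,f) via R2 from deriv(i,f)
round 2: derive conn(i,i) via R2 from deriv(i,i)
round 2: derive conn(b,c) via R4 from deriv(b,i), knows(i,c)
round 2: derive conn(b,e) via R4 from deriv(b,i), knows(i,e)
round 2: derive conn(b,f) via R4 from deriv(b,i), knows(i,f)
round 2: derive conn(c,a) via R4 from deriv(c,f), knows(f,a)
round 2: derive conn(f,e) via R4 from deriv(f,a), knows(a,e)
round 2: derive conn(i,a) via R4 from deriv(i,f), knows(f,a)
round 2: derive conn(i,j) via R4 from deriv(i,c), knows(c,j)
round 3: derive deriv(b,a) via R1 from deriv(b,c), deriv(c,a)
round 3: derive deriv(c,e) via R1 from deriv(c,a), deriv(a,e)
round 3: derive conn(b,a) via R3 from conn(b,c), conn(c,a)
round 3: derive conn(c,e) via R3 from conn(c,a), conn(a,e)

conn(i,e)  [via R2]
  deriv(i,e)  [via R0]
    knows(i,e)  [fact]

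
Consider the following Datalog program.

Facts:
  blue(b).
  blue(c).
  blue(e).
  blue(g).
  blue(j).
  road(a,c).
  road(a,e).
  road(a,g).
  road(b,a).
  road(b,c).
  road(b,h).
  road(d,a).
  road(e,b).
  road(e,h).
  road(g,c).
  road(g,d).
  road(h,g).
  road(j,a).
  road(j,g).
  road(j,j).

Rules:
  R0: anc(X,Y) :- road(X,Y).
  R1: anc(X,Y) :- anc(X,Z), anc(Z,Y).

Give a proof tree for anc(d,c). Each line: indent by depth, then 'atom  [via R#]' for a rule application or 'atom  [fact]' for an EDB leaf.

round 1: derive anc(a,c) via R0 from road(a,c)
round 1: derive anc(a,e) via R0 from road(a,e)
round 1: derive anc(a,g) via R0 from road(a,g)
round 1: derive anc(b,a) via R0 from road(b,a)
round 1: derive anc(b,c) via R0 from road(b,c)
round 1: derive anc(b,h) via R0 from road(b,h)
round 1: derive anc(d,a) via R0 from road(d,a)
round 1: derive anc(e,b) via R0 from road(e,b)
round 1: derive anc(e,h) via R0 from road(e,h)
round 1: derive anc(g,c) via R0 from road(g,c)
round 1: derive anc(g,d) via R0 from road(g,d)
round 1: derive anc(h,g) via R0 from road(h,g)
round 1: derive anc(j,a) via R0 from road(j,a)
round 1: derive anc(j,g) via R0 from road(j,g)
round 1: derive anc(j,j) via R0 from road(j,j)
round 2: derive anc(a,b) via R1 from anc(a,e), anc(e,b)
round 2: derive anc(a,d) via R1 from anc(a,g), anc(g,d)
round 2: derive anc(a,h) via R1 from anc(a,e), anc(e,h)
round 2: derive anc(b,e) via R1 from anc(b,a), anc(a,e)
round 2: derive anc(b,g) via R1 from anc(b,a), anc(a,g)
round 2: derive anc(d,c) via R1 from anc(d,a), anc(a,c)
round 2: derive anc(d,e) via R1 from anc(d,a), anc(a,e)
round 2: derive anc(d,g) via R1 from anc(d,a), anc(a,g)
round 2: derive anc(e,a) via R1 from anc(e,b), anc(b,a)
round 2: derive anc(e,c) via R1 from anc(e,b), anc(b,c)
round 2: derive anc(e,g) via R1 from anc(e,h), anc(h,g)
round 2: derive anc(g,a) via R1 from anc(g,d), anc(d,a)
round 2: derive anc(h,c) via R1 from anc(h,g), anc(g,c)
round 2: derive anc(h,d) via R1 from anc(h,g), anc(g,d)
round 2: derive anc(j,c) via R1 from anc(j,a), anc(a,c)
round 2: derive anc(j,d) via R1 from anc(j,g), anc(g,d)
round 2: derive anc(j,e) via R1 from anc(j,a), anc(a,e)
round 3: derive anc(a,a) via R1 from anc(a,b), anc(b,a)
round 3: derive anc(b,b) via R1 from anc(b,a), anc(a,b)
round 3: derive anc(b,d) via R1 from anc(b,a), anc(a,d)
round 3: derive anc(d,b) via R1 from anc(d,a), anc(a,b)
round 3: derive anc(d,d) via R1 from anc(d,a), anc(a,d)
round 3: derive anc(d,h) via R1 from anc(d,a), anc(a,h)
round 3: derive anc(e,d) via R1 from anc(e,a), anc(a,d)
round 3: derive anc(e,e) via R1 from anc(e,a), anc(a,e)
round 3: derive anc(g,b) via R1 from anc(g,a), anc(a,b)
round 3: derive anc(g,e) via R1 from anc(g,a), anc(a,e)
round 3: derive anc(g,g) via R1 from anc(g,a), anc(a,g)
round 3: derive anc(g,h) via R1 from anc(g,a), anc(a,h)
round 3: derive anc(h,a) via R1 from anc(h,d), anc(d,a)
round 3: derive anc(h,e) via R1 from anc(h,d), anc(d,e)
round 3: derive anc(j,b) via R1 from anc(j,a), anc(a,b)
round 3: derive anc(j,h) via R1 from anc(j,a), anc(a,h)
round 4: derive anc(h,b) via R1 from anc(h,a), anc(a,b)
round 4: derive anc(h,h) via R1 from anc(h,a), anc(a,h)

anc(d,c)  [via R1]
  anc(d,a)  [via R0]
    road(d,a)  [fact]
  anc(a,c)  [via R0]
    road(a,c)  [fact]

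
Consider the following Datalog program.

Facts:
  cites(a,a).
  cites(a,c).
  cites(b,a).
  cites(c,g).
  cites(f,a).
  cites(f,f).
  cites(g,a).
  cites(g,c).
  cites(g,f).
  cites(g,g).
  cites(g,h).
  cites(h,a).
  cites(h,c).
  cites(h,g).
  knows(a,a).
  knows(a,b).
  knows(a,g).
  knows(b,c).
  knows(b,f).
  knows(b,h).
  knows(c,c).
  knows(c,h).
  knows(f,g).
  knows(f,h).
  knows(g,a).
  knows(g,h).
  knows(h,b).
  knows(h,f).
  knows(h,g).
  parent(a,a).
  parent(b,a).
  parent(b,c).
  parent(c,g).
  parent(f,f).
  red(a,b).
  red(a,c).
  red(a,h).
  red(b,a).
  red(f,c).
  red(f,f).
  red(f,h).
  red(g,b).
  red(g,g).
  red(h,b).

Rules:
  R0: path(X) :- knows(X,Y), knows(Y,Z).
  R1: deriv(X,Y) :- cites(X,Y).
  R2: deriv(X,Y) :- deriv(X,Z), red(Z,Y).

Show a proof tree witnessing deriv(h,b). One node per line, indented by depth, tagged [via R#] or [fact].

deriv(h,b)  [via R2]
  deriv(h,a)  [via R1]
    cites(h,a)  [fact]
  red(a,b)  [fact]

round 1: derive deriv(a,a) via R1 from cites(a,a)
round 1: derive deriv(a,c) via R1 from cites(a,c)
round 1: derive deriv(b,a) via R1 from cites(b,a)
round 1: derive deriv(c,g) via R1 from cites(c,g)
round 1: derive deriv(f,a) via R1 from cites(f,a)
round 1: derive deriv(f,f) via R1 from cites(f,f)
round 1: derive deriv(g,a) via R1 from cites(g,a)
round 1: derive deriv(g,c) via R1 from cites(g,c)
round 1: derive deriv(g,f) via R1 from cites(g,f)
round 1: derive deriv(g,g) via R1 from cites(g,g)
round 1: derive deriv(g,h) via R1 from cites(g,h)
round 1: derive deriv(h,a) via R1 from cites(h,a)
round 1: derive deriv(h,c) via R1 from cites(h,c)
round 1: derive deriv(h,g) via R1 from cites(h,g)
round 2: derive deriv(a,b) via R2 from deriv(a,a), red(a,b)
round 2: derive deriv(a,h) via R2 from deriv(a,a), red(a,h)
round 2: derive deriv(b,b) via R2 from deriv(b,a), red(a,b)
round 2: derive deriv(b,c) via R2 from deriv(b,a), red(a,c)
round 2: derive deriv(b,h) via R2 from deriv(b,a), red(a,h)
round 2: derive deriv(c,b) via R2 from deriv(c,g), red(g,b)
round 2: derive deriv(f,b) via R2 from deriv(f,a), red(a,b)
round 2: derive deriv(f,c) via R2 from deriv(f,a), red(a,c)
round 2: derive deriv(f,h) via R2 from deriv(f,a), red(a,h)
round 2: derive deriv(g,b) via R2 from deriv(g,a), red(a,b)
round 2: derive deriv(h,b) via R2 from deriv(h,a), red(a,b)
round 2: derive deriv(h,h) via R2 from deriv(h,a), red(a,h)
round 3: derive deriv(c,a) via R2 from deriv(c,b), red(b,a)
round 4: derive deriv(c,c) via R2 from deriv(c,a), red(a,c)
round 4: derive deriv(c,h) via R2 from deriv(c,a), red(a,h)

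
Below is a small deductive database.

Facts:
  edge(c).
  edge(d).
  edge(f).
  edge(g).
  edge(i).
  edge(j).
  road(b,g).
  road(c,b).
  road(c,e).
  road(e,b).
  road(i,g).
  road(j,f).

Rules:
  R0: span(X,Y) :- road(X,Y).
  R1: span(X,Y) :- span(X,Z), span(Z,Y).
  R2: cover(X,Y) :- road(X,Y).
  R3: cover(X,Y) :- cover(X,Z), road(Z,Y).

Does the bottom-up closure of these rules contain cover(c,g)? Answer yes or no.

yes

round 1: derive cover(b,g) via R2 from road(b,g)
round 1: derive cover(c,b) via R2 from road(c,b)
round 1: derive cover(c,e) via R2 from road(c,e)
round 1: derive cover(e,b) via R2 from road(e,b)
round 1: derive cover(i,g) via R2 from road(i,g)
round 1: derive cover(j,f) via R2 from road(j,f)
round 2: derive cover(c,g) via R3 from cover(c,b), road(b,g)
round 2: derive cover(e,g) via R3 from cover(e,b), road(b,g)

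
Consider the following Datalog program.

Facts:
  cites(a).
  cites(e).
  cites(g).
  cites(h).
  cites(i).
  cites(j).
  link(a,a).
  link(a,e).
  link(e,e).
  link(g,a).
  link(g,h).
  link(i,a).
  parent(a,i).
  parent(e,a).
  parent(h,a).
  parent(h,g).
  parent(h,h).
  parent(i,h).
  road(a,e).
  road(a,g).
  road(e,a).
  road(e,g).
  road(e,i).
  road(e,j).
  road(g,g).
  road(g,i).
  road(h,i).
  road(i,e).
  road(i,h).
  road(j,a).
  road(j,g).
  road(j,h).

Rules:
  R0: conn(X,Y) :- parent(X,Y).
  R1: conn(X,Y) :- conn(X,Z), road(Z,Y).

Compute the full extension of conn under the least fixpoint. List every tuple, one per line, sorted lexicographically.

conn(a,a)
conn(a,e)
conn(a,g)
conn(a,h)
conn(a,i)
conn(a,j)
conn(e,a)
conn(e,e)
conn(e,g)
conn(e,h)
conn(e,i)
conn(e,j)
conn(h,a)
conn(h,e)
conn(h,g)
conn(h,h)
conn(h,i)
conn(h,j)
conn(i,a)
conn(i,e)
conn(i,g)
conn(i,h)
conn(i,i)
conn(i,j)

round 1: derive conn(a,i) via R0 from parent(a,i)
round 1: derive conn(e,a) via R0 from parent(e,a)
round 1: derive conn(h,a) via R0 from parent(h,a)
round 1: derive conn(h,g) via R0 from parent(h,g)
round 1: derive conn(h,h) via R0 from parent(h,h)
round 1: derive conn(i,h) via R0 from parent(i,h)
round 2: derive conn(a,e) via R1 from conn(a,i), road(i,e)
round 2: derive conn(a,h) via R1 from conn(a,i), road(i,h)
round 2: derive conn(e,e) via R1 from conn(e,a), road(a,e)
round 2: derive conn(e,g) via R1 from conn(e,a), road(a,g)
round 2: derive conn(h,e) via R1 from conn(h,a), road(a,e)
round 2: derive conn(h,i) via R1 from conn(h,g), road(g,i)
round 2: derive conn(i,i) via R1 from conn(i,h), road(h,i)
round 3: derive conn(a,a) via R1 from conn(a,e), road(e,a)
round 3: derive conn(a,g) via R1 from conn(a,e), road(e,g)
round 3: derive conn(a,j) via R1 from conn(a,e), road(e,j)
round 3: derive conn(e,i) via R1 from conn(e,e), road(e,i)
round 3: derive conn(e,j) via R1 from conn(e,e), road(e,j)
round 3: derive conn(h,j) via R1 from conn(h,e), road(e,j)
round 3: derive conn(i,e) via R1 from conn(i,i), road(i,e)
round 4: derive conn(e,h) via R1 from conn(e,i), road(i,h)
round 4: derive conn(i,a) via R1 from conn(i,e), road(e,a)
round 4: derive conn(i,g) via R1 from conn(i,e), road(e,g)
round 4: derive conn(i,j) via R1 from conn(i,e), road(e,j)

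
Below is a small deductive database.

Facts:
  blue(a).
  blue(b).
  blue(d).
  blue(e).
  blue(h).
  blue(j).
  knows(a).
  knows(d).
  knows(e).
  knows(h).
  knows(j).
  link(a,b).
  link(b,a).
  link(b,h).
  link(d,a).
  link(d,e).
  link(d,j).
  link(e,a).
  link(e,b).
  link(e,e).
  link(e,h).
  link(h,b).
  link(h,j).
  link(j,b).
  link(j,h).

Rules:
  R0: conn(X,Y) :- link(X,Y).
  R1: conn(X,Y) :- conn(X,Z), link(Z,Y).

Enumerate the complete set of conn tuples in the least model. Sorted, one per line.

conn(a,a)
conn(a,b)
conn(a,h)
conn(a,j)
conn(b,a)
conn(b,b)
conn(b,h)
conn(b,j)
conn(d,a)
conn(d,b)
conn(d,e)
conn(d,h)
conn(d,j)
conn(e,a)
conn(e,b)
conn(e,e)
conn(e,h)
conn(e,j)
conn(h,a)
conn(h,b)
conn(h,h)
conn(h,j)
conn(j,a)
conn(j,b)
conn(j,h)
conn(j,j)

round 1: derive conn(a,b) via R0 from link(a,b)
round 1: derive conn(b,a) via R0 from link(b,a)
round 1: derive conn(b,h) via R0 from link(b,h)
round 1: derive conn(d,a) via R0 from link(d,a)
round 1: derive conn(d,e) via R0 from link(d,e)
round 1: derive conn(d,j) via R0 from link(d,j)
round 1: derive conn(e,a) via R0 from link(e,a)
round 1: derive conn(e,b) via R0 from link(e,b)
round 1: derive conn(e,e) via R0 from link(e,e)
round 1: derive conn(e,h) via R0 from link(e,h)
round 1: derive conn(h,b) via R0 from link(h,b)
round 1: derive conn(h,j) via R0 from link(h,j)
round 1: derive conn(j,b) via R0 from link(j,b)
round 1: derive conn(j,h) via R0 from link(j,h)
round 2: derive conn(a,a) via R1 from conn(a,b), link(b,a)
round 2: derive conn(a,h) via R1 from conn(a,b), link(b,h)
round 2: derive conn(b,b) via R1 from conn(b,a), link(a,b)
round 2: derive conn(b,j) via R1 from conn(b,h), link(h,j)
round 2: derive conn(d,b) via R1 from conn(d,a), link(a,b)
round 2: derive conn(d,h) via R1 from conn(d,e), link(e,h)
round 2: derive conn(e,j) via R1 from conn(e,h), link(h,j)
round 2: derive conn(h,a) via R1 from conn(h,b), link(b,a)
round 2: derive conn(h,h) via R1 from conn(h,b), link(b,h)
round 2: derive conn(j,a) via R1 from conn(j,b), link(b,a)
round 2: derive conn(j,j) via R1 from conn(j,h), link(h,j)
round 3: derive conn(a,j) via R1 from conn(a,h), link(h,j)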